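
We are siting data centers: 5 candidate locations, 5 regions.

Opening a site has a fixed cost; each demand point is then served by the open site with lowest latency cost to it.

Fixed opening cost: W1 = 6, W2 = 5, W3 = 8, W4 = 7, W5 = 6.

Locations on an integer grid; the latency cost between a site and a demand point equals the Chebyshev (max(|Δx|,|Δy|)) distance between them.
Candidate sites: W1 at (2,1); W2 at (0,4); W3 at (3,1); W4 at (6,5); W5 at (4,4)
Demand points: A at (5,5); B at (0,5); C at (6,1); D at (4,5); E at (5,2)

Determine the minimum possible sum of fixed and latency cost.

Open {W5}: assign each demand point to its cheapest open site.
  A→W5 1, B→W5 4, C→W5 3, D→W5 1, E→W5 2
  latency cost 11, fixed 6 → total 17.
Compare {W2, W5}: latency cost 8 + fixed 11 = 19.
Compare {W4}: latency cost 16 + fixed 7 = 23.
Compare {W1, W5}: latency cost 11 + fixed 12 = 23.
All other subsets cost ≥ 19. Minimum total cost: 17.

17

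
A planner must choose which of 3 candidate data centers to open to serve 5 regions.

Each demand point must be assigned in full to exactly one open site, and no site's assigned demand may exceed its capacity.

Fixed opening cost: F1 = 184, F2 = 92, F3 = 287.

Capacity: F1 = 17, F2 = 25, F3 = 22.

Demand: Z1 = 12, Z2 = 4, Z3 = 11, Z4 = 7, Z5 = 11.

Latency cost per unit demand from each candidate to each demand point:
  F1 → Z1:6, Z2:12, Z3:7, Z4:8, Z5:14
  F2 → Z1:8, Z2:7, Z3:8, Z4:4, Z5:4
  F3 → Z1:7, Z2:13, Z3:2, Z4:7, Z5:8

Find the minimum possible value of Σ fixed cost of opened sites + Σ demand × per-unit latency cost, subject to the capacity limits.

641

Open {F2, F3}; cheapest assignment that respects the capacities:
  F2 (cap 25, load 23): Z1, Z2, Z4 — cost 12×8 + 4×7 + 7×4 = 152
  F3 (cap 22, load 22): Z3, Z5 — cost 11×2 + 11×8 = 110
  Shipping 262, fixed 379 → total 641.
  Any other capacity-feasible assignment to {F2, F3} ships for at least 262.
Compare {F1, F2, F3}: its best feasible assignment gives total 757.
Every other set of open sites that can feasibly serve all demand totals ≥ 757 even under its best assignment. Minimum: 641.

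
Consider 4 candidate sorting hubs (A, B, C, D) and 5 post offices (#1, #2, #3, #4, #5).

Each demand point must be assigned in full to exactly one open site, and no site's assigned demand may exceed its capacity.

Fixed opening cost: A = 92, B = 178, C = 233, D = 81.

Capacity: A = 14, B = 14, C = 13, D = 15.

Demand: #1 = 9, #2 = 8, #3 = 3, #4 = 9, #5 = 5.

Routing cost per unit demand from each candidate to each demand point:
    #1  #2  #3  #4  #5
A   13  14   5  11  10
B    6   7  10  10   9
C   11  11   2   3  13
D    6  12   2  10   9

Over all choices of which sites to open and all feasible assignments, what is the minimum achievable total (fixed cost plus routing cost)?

Open {A, B, D}; cheapest assignment that respects the capacities:
  A (cap 14, load 9): #4 — cost 9×11 = 99
  B (cap 14, load 13): #2, #5 — cost 8×7 + 5×9 = 101
  D (cap 15, load 12): #1, #3 — cost 9×6 + 3×2 = 60
  Shipping 260, fixed 351 → total 611.
  Any other capacity-feasible assignment to {A, B, D} ships for at least 260.
Compare {A, C, D}: its best feasible assignment gives total 650.
Compare {B, C, D}: its best feasible assignment gives total 680.
Every other set of open sites that can feasibly serve all demand totals ≥ 650 even under its best assignment. Minimum: 611.

611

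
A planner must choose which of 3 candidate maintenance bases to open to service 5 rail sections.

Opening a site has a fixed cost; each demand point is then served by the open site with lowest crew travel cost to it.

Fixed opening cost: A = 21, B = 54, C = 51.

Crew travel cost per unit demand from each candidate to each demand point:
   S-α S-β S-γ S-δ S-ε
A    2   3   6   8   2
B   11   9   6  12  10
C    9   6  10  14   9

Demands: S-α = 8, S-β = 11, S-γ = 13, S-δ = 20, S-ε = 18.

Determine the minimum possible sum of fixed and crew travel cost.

Open {A}: assign each demand point to its cheapest open site.
  S-α→A 8×2=16, S-β→A 11×3=33, S-γ→A 13×6=78, S-δ→A 20×8=160, S-ε→A 18×2=36
  crew travel cost 323, fixed 21 → total 344.
Compare {A, C}: crew travel cost 323 + fixed 72 = 395.
Compare {A, B}: crew travel cost 323 + fixed 75 = 398.
Compare {A, B, C}: crew travel cost 323 + fixed 126 = 449.
All other subsets cost ≥ 395. Minimum total cost: 344.

344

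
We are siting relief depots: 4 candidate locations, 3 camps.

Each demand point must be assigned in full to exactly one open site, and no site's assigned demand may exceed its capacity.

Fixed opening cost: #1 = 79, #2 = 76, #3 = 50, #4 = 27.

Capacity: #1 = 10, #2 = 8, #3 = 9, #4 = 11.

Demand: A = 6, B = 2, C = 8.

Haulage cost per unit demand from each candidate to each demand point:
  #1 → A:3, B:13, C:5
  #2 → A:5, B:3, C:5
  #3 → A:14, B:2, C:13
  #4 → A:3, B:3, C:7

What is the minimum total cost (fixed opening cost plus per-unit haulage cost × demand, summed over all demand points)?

167

Open {#2, #4}; cheapest assignment that respects the capacities:
  #2 (cap 8, load 8): C — cost 8×5 = 40
  #4 (cap 11, load 8): A, B — cost 6×3 + 2×3 = 24
  Shipping 64, fixed 103 → total 167.
  Any other capacity-feasible assignment to {#2, #4} ships for at least 64.
Compare {#1, #4}: its best feasible assignment gives total 170.
Compare {#3, #4}: its best feasible assignment gives total 205.
Every other set of open sites that can feasibly serve all demand totals ≥ 170 even under its best assignment. Minimum: 167.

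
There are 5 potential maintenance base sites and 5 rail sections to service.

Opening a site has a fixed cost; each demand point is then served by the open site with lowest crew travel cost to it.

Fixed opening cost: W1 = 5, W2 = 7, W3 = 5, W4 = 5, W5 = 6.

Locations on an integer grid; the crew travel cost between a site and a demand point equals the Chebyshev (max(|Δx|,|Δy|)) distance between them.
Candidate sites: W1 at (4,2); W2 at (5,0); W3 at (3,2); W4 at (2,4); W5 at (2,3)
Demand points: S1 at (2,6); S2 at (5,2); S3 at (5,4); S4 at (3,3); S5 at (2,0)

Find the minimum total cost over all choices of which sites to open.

15

Open {W1}: assign each demand point to its cheapest open site.
  S1→W1 4, S2→W1 1, S3→W1 2, S4→W1 1, S5→W1 2
  crew travel cost 10, fixed 5 → total 15.
Compare {W3}: crew travel cost 11 + fixed 5 = 16.
Compare {W4}: crew travel cost 13 + fixed 5 = 18.
Compare {W1, W4}: crew travel cost 8 + fixed 10 = 18.
All other subsets cost ≥ 16. Minimum total cost: 15.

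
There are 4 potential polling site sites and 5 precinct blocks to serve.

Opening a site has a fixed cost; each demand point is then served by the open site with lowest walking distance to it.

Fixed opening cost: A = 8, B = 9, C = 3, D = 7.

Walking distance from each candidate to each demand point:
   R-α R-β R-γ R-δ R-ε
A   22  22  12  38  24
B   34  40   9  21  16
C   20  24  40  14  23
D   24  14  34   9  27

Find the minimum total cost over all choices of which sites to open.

87

Open {B, C, D}: assign each demand point to its cheapest open site.
  R-α→C 20, R-β→D 14, R-γ→B 9, R-δ→D 9, R-ε→B 16
  walking distance 68, fixed 19 → total 87.
Compare {B, D}: walking distance 72 + fixed 16 = 88.
Compare {A, B, D}: walking distance 70 + fixed 24 = 94.
Compare {B, C}: walking distance 83 + fixed 12 = 95.
All other subsets cost ≥ 88. Minimum total cost: 87.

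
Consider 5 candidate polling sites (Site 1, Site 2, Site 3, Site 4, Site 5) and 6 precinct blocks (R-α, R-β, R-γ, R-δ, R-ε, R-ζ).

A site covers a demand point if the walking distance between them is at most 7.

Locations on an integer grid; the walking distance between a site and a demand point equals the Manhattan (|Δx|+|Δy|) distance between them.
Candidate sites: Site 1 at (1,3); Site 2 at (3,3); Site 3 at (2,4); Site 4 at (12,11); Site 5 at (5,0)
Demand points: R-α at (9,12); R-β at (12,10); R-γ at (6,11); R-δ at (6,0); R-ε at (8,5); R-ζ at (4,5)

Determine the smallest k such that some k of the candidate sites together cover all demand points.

Coverage sets (demand points within 7 of each site):
  Site 1: {R-ζ}
  Site 2: {R-δ, R-ε, R-ζ}
  Site 3: {R-ε, R-ζ}
  Site 4: {R-α, R-β, R-γ}
  Site 5: {R-δ, R-ζ}
No single site covers all 6 demand points.
But {Site 2, Site 4} covers everything, so the minimum is 2.

2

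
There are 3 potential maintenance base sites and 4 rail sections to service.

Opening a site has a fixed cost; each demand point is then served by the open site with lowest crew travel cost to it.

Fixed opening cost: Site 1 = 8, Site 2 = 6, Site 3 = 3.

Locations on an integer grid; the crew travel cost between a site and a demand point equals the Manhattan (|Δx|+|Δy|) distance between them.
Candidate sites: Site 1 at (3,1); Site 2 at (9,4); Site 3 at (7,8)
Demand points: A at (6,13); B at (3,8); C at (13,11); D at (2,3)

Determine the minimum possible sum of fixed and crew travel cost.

32

Open {Site 3}: assign each demand point to its cheapest open site.
  A→Site 3 6, B→Site 3 4, C→Site 3 9, D→Site 3 10
  crew travel cost 29, fixed 3 → total 32.
Compare {Site 1, Site 3}: crew travel cost 22 + fixed 11 = 33.
Compare {Site 2, Site 3}: crew travel cost 27 + fixed 9 = 36.
Compare {Site 1, Site 2, Site 3}: crew travel cost 22 + fixed 17 = 39.
All other subsets cost ≥ 33. Minimum total cost: 32.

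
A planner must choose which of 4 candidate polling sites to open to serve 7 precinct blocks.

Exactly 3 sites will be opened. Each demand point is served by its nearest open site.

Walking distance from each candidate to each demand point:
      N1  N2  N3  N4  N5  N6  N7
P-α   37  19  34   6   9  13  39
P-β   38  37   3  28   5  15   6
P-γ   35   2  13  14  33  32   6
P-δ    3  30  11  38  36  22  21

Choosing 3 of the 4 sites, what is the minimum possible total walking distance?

Open {P-β, P-γ, P-δ}.
  N1→P-δ 3, N2→P-γ 2, N3→P-β 3, N4→P-γ 14, N5→P-β 5, N6→P-β 15, N7→P-β 6  ⇒ total 48.
Compare {P-α, P-γ, P-δ}: total 50.
Compare {P-α, P-β, P-δ}: total 55.
No size-3 selection does better; minimum is 48.

48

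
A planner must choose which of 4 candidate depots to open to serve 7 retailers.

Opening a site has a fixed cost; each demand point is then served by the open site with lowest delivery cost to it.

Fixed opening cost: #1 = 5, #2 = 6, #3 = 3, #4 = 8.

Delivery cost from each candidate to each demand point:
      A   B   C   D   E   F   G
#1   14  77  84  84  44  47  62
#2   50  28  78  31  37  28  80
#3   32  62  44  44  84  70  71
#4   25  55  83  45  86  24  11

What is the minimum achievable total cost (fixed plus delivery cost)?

Open {#1, #2, #3, #4}: assign each demand point to its cheapest open site.
  A→#1 14, B→#2 28, C→#3 44, D→#2 31, E→#2 37, F→#4 24, G→#4 11
  delivery cost 189, fixed 22 → total 211.
Compare {#2, #3, #4}: delivery cost 200 + fixed 17 = 217.
Compare {#1, #2, #4}: delivery cost 223 + fixed 19 = 242.
Compare {#2, #4}: delivery cost 234 + fixed 14 = 248.
All other subsets cost ≥ 217. Minimum total cost: 211.

211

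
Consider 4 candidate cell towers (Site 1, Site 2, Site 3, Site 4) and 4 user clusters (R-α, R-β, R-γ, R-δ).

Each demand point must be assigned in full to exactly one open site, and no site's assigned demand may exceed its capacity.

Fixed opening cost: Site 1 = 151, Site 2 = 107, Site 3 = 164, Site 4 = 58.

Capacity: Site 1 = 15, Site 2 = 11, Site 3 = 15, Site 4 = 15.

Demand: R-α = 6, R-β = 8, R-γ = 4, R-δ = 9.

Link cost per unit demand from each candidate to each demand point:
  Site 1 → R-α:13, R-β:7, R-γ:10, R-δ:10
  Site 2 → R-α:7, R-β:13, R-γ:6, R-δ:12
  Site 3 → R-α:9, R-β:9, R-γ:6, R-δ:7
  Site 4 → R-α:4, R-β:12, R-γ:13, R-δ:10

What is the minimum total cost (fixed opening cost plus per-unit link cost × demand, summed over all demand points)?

419

Open {Site 1, Site 4}; cheapest assignment that respects the capacities:
  Site 1 (cap 15, load 12): R-β, R-γ — cost 8×7 + 4×10 = 96
  Site 4 (cap 15, load 15): R-α, R-δ — cost 6×4 + 9×10 = 114
  Shipping 210, fixed 209 → total 419.
  Any other capacity-feasible assignment to {Site 1, Site 4} ships for at least 210.
Compare {Site 3, Site 4}: its best feasible assignment gives total 429.
Compare {Site 1, Site 2, Site 4}: its best feasible assignment gives total 510.
Every other set of open sites that can feasibly serve all demand totals ≥ 429 even under its best assignment. Minimum: 419.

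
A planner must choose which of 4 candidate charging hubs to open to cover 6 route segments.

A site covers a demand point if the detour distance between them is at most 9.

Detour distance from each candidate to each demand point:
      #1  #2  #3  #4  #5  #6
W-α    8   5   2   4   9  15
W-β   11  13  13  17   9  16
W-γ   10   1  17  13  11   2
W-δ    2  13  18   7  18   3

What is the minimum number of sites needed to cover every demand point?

2

Coverage sets (demand points within 9 of each site):
  W-α: {#1, #2, #3, #4, #5}
  W-β: {#5}
  W-γ: {#2, #6}
  W-δ: {#1, #4, #6}
No single site covers all 6 demand points.
But {W-α, W-γ} covers everything, so the minimum is 2.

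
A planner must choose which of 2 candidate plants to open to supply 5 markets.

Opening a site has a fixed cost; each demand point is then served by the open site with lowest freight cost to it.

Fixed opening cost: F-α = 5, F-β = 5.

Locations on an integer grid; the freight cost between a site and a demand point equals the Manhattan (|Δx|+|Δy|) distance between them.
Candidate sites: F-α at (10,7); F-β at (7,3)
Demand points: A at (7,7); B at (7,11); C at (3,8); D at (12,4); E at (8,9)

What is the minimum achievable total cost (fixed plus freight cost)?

Open {F-α}: assign each demand point to its cheapest open site.
  A→F-α 3, B→F-α 7, C→F-α 8, D→F-α 5, E→F-α 4
  freight cost 27, fixed 5 → total 32.
Compare {F-α, F-β}: freight cost 27 + fixed 10 = 37.
Compare {F-β}: freight cost 34 + fixed 5 = 39.

32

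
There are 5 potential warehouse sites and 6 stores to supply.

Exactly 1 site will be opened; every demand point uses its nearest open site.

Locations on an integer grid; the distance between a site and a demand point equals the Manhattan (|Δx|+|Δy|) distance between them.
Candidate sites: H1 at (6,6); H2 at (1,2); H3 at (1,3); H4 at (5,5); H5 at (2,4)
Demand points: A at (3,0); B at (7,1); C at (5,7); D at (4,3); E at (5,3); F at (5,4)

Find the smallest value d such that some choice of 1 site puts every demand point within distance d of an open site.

Open {H4}.
  Farthest demand point is A at distance 7 (to H4); all others are ≤ 7.
With {H3} the worst case is 8.
With {H5} the worst case is 8.
No size-1 selection achieves below 7.

7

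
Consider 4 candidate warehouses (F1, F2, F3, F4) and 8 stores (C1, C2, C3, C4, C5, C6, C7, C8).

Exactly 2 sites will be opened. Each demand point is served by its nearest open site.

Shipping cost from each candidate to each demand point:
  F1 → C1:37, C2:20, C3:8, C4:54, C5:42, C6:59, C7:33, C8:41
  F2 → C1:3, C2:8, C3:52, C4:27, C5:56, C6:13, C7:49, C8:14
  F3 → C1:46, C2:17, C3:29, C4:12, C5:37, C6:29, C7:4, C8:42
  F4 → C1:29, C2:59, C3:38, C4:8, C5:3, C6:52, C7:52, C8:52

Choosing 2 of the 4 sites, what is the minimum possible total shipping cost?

120

Open {F2, F3}.
  C1→F2 3, C2→F2 8, C3→F3 29, C4→F3 12, C5→F3 37, C6→F2 13, C7→F3 4, C8→F2 14  ⇒ total 120.
Compare {F2, F4}: total 136.
Compare {F1, F2}: total 148.
No size-2 selection does better; minimum is 120.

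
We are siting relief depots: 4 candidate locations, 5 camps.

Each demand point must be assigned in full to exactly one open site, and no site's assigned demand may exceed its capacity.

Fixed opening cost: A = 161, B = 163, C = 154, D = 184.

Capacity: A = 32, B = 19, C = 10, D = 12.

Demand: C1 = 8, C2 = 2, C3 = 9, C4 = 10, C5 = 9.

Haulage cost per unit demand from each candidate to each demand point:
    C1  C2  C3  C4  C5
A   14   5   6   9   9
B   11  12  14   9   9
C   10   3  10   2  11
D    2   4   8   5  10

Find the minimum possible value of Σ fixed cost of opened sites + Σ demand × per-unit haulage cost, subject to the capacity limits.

Open {A, C}; cheapest assignment that respects the capacities:
  A (cap 32, load 28): C1, C2, C3, C5 — cost 8×14 + 2×5 + 9×6 + 9×9 = 257
  C (cap 10, load 10): C4 — cost 10×2 = 20
  Shipping 277, fixed 315 → total 592.
  Any other capacity-feasible assignment to {A, C} ships for at least 277.
Compare {A, D}: its best feasible assignment gives total 594.
Compare {A, B}: its best feasible assignment gives total 647.
Every other set of open sites that can feasibly serve all demand totals ≥ 594 even under its best assignment. Minimum: 592.

592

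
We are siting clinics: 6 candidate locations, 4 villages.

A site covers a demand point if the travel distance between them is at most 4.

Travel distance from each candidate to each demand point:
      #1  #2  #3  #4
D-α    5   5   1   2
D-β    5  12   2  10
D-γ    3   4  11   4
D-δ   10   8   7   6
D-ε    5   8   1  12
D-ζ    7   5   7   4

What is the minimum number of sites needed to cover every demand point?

2

Coverage sets (demand points within 4 of each site):
  D-α: {#3, #4}
  D-β: {#3}
  D-γ: {#1, #2, #4}
  D-δ: {}
  D-ε: {#3}
  D-ζ: {#4}
No single site covers all 4 demand points.
But {D-α, D-γ} covers everything, so the minimum is 2.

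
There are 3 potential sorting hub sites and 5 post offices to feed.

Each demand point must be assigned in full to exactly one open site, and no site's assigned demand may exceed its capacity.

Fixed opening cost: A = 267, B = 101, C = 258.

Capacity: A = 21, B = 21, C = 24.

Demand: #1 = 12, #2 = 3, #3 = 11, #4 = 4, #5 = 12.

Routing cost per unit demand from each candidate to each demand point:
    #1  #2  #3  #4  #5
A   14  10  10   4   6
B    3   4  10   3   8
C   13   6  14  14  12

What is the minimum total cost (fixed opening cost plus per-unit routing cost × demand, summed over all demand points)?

717

Open {B, C}; cheapest assignment that respects the capacities:
  B (cap 21, load 19): #1, #2, #4 — cost 12×3 + 3×4 + 4×3 = 60
  C (cap 24, load 23): #3, #5 — cost 11×14 + 12×12 = 298
  Shipping 358, fixed 359 → total 717.
  Any other capacity-feasible assignment to {B, C} ships for at least 358.
Compare {A, B, C}: its best feasible assignment gives total 912.
Compare {A, C}: its best feasible assignment gives total 953.
Every other set of open sites that can feasibly serve all demand totals ≥ 912 even under its best assignment. Minimum: 717.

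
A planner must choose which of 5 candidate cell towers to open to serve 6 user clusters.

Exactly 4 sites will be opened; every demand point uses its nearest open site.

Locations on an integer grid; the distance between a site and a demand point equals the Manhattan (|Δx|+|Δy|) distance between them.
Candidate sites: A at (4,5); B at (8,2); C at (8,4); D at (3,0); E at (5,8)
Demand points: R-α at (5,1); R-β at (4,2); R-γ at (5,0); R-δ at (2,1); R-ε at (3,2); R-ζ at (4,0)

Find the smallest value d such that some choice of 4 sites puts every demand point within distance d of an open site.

Open {A, B, C, D}.
  Farthest demand point is R-α at distance 3 (to D); all others are ≤ 3.
With {A, B, D, E} the worst case is 3.
With {A, C, D, E} the worst case is 3.
No size-4 selection achieves below 3.

3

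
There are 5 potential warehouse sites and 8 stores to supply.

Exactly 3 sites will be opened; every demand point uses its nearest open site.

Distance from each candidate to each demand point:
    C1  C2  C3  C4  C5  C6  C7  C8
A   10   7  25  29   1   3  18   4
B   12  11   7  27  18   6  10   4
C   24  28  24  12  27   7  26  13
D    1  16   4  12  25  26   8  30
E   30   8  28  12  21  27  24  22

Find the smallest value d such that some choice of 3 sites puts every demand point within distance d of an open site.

12

Open {A, B, C}.
  Farthest demand point is C4 at distance 12 (to C); all others are ≤ 12.
With {A, B, D} the worst case is 12.
With {A, B, E} the worst case is 12.
No size-3 selection achieves below 12.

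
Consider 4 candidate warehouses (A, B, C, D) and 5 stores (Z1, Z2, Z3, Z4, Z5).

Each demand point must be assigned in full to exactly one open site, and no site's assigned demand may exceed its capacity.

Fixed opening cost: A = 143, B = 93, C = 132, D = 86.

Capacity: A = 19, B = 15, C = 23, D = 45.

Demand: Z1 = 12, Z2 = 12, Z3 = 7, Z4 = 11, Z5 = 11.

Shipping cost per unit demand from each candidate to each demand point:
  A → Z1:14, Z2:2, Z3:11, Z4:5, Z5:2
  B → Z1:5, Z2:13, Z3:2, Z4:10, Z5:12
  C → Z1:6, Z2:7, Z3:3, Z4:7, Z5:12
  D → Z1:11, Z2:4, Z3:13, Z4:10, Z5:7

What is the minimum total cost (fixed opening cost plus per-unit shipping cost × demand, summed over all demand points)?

546

Open {C, D}; cheapest assignment that respects the capacities:
  C (cap 23, load 19): Z1, Z3 — cost 12×6 + 7×3 = 93
  D (cap 45, load 34): Z2, Z4, Z5 — cost 12×4 + 11×10 + 11×7 = 235
  Shipping 328, fixed 218 → total 546.
  Any other capacity-feasible assignment to {C, D} ships for at least 328.
Compare {B, D}: its best feasible assignment gives total 565.
Compare {B, C, D}: its best feasible assignment gives total 594.
Every other set of open sites that can feasibly serve all demand totals ≥ 565 even under its best assignment. Minimum: 546.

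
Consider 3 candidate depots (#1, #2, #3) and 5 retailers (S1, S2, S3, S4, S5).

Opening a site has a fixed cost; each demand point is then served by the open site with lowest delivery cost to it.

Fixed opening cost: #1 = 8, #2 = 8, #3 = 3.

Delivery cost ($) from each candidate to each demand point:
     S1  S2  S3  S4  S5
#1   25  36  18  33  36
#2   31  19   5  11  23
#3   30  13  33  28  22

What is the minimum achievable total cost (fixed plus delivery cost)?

Open {#2, #3}: assign each demand point to its cheapest open site.
  S1→#3 30, S2→#3 13, S3→#2 5, S4→#2 11, S5→#3 22
  delivery cost 81, fixed 11 → total 92.
Compare {#1, #2, #3}: delivery cost 76 + fixed 19 = 95.
Compare {#2}: delivery cost 89 + fixed 8 = 97.
Compare {#1, #2}: delivery cost 83 + fixed 16 = 99.
All other subsets cost ≥ 95. Minimum total cost: 92.

92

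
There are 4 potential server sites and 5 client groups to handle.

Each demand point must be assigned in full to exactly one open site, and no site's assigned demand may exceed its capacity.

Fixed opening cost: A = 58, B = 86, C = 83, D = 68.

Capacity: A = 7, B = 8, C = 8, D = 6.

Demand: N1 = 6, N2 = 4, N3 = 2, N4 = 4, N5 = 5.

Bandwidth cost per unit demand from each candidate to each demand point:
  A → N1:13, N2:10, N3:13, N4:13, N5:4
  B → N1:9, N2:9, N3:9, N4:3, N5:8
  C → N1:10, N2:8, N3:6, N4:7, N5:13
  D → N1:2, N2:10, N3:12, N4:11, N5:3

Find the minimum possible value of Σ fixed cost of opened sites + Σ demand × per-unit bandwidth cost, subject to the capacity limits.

Open {A, B, D}; cheapest assignment that respects the capacities:
  A (cap 7, load 7): N3, N5 — cost 2×13 + 5×4 = 46
  B (cap 8, load 8): N2, N4 — cost 4×9 + 4×3 = 48
  D (cap 6, load 6): N1 — cost 6×2 = 12
  Shipping 106, fixed 212 → total 318.
  Any other capacity-feasible assignment to {A, B, D} ships for at least 106.
Compare {A, C, D}: its best feasible assignment gives total 327.
Compare {A, B, C}: its best feasible assignment gives total 367.
Every other set of open sites that can feasibly serve all demand totals ≥ 327 even under its best assignment. Minimum: 318.

318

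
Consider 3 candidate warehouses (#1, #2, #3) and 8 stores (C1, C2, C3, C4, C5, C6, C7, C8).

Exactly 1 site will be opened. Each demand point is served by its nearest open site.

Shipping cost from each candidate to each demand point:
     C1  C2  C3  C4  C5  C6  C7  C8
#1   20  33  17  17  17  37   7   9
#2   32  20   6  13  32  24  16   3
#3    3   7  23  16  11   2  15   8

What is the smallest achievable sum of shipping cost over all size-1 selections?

85

Open {#3}.
  C1→#3 3, C2→#3 7, C3→#3 23, C4→#3 16, C5→#3 11, C6→#3 2, C7→#3 15, C8→#3 8  ⇒ total 85.
Compare {#2}: total 146.
Compare {#1}: total 157.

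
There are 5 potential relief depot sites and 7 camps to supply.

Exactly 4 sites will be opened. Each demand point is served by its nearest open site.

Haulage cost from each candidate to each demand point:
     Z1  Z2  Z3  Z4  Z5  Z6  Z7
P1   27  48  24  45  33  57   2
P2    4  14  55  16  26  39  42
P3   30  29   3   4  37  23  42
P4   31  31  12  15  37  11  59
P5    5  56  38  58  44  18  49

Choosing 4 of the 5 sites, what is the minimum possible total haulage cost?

Open {P1, P2, P3, P4}.
  Z1→P2 4, Z2→P2 14, Z3→P3 3, Z4→P3 4, Z5→P2 26, Z6→P4 11, Z7→P1 2  ⇒ total 64.
Compare {P1, P2, P3, P5}: total 71.
Compare {P1, P2, P4, P5}: total 84.
No size-4 selection does better; minimum is 64.

64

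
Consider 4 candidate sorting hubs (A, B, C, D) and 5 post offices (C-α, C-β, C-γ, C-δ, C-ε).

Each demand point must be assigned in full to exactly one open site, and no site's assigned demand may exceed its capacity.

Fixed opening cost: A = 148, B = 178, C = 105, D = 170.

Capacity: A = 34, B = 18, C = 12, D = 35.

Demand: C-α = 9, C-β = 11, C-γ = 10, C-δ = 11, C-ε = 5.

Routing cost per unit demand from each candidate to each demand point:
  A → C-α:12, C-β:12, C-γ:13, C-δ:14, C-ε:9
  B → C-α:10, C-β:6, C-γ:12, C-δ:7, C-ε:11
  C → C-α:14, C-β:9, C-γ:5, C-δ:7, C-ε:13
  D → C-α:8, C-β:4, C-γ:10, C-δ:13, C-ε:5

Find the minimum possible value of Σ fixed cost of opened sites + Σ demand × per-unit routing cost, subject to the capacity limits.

Open {C, D}; cheapest assignment that respects the capacities:
  C (cap 12, load 11): C-δ — cost 11×7 = 77
  D (cap 35, load 35): C-α, C-β, C-γ, C-ε — cost 9×8 + 11×4 + 10×10 + 5×5 = 241
  Shipping 318, fixed 275 → total 593.
  Any other capacity-feasible assignment to {C, D} ships for at least 318.
Compare {B, D}: its best feasible assignment gives total 666.
Compare {A, D}: its best feasible assignment gives total 713.
Every other set of open sites that can feasibly serve all demand totals ≥ 666 even under its best assignment. Minimum: 593.

593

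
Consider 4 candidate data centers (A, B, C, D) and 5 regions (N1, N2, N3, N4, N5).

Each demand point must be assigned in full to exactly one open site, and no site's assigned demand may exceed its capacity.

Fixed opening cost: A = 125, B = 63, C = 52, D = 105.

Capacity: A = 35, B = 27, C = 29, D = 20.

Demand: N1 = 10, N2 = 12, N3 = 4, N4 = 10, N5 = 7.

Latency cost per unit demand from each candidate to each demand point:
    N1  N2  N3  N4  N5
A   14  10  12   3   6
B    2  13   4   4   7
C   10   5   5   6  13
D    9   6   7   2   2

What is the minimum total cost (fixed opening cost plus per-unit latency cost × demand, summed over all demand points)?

Open {B, C}; cheapest assignment that respects the capacities:
  B (cap 27, load 27): N1, N4, N5 — cost 10×2 + 10×4 + 7×7 = 109
  C (cap 29, load 16): N2, N3 — cost 12×5 + 4×5 = 80
  Shipping 189, fixed 115 → total 304.
  Any other capacity-feasible assignment to {B, C} ships for at least 189.
Compare {B, D}: its best feasible assignment gives total 330.
Compare {B, C, D}: its best feasible assignment gives total 350.
Every other set of open sites that can feasibly serve all demand totals ≥ 330 even under its best assignment. Minimum: 304.

304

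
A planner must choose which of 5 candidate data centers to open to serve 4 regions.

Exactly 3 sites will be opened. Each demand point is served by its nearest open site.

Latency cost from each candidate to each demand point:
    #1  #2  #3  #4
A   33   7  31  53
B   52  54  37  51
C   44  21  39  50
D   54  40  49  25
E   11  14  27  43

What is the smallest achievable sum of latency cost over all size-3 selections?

Open {A, D, E}.
  #1→E 11, #2→A 7, #3→E 27, #4→D 25  ⇒ total 70.
Compare {B, D, E}: total 77.
Compare {C, D, E}: total 77.
No size-3 selection does better; minimum is 70.

70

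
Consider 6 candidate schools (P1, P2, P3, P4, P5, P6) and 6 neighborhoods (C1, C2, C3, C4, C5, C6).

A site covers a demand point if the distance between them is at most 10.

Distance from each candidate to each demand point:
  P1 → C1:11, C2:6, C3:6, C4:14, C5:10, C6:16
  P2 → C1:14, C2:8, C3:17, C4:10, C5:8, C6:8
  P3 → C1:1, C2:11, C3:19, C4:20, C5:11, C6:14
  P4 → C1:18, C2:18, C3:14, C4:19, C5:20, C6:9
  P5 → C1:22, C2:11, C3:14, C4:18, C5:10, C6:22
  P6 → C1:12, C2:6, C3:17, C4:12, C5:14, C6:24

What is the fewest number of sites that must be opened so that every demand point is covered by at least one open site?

Coverage sets (demand points within 10 of each site):
  P1: {C2, C3, C5}
  P2: {C2, C4, C5, C6}
  P3: {C1}
  P4: {C6}
  P5: {C5}
  P6: {C2}
No 2 sites suffice: every size-2 union leaves at least one demand point uncovered.
But {P1, P2, P3} covers everything, so the minimum is 3.

3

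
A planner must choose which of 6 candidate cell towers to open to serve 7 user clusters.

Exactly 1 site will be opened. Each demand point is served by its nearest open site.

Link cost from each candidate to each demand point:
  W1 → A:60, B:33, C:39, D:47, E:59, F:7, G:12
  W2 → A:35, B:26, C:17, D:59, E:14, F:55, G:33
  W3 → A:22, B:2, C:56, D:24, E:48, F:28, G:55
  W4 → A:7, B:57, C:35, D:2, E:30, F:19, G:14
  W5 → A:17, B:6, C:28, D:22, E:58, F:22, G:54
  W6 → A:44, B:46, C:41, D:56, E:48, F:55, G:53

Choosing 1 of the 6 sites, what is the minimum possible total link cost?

Open {W4}.
  A→W4 7, B→W4 57, C→W4 35, D→W4 2, E→W4 30, F→W4 19, G→W4 14  ⇒ total 164.
Compare {W5}: total 207.
Compare {W3}: total 235.
No size-1 selection does better; minimum is 164.

164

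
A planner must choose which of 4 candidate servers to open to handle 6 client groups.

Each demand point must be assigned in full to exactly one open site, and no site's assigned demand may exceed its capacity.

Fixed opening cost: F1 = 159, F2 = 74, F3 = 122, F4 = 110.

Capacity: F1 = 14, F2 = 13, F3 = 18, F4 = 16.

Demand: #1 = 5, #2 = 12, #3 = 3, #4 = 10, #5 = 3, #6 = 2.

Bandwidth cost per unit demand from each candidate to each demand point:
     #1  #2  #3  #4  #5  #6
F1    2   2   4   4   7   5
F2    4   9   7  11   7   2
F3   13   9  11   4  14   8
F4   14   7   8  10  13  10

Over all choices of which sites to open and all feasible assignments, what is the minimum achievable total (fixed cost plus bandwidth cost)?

Open {F1, F2, F3}; cheapest assignment that respects the capacities:
  F1 (cap 14, load 12): #2 — cost 12×2 = 24
  F2 (cap 13, load 13): #1, #3, #5, #6 — cost 5×4 + 3×7 + 3×7 + 2×2 = 66
  F3 (cap 18, load 10): #4 — cost 10×4 = 40
  Shipping 130, fixed 355 → total 485.
  Any other capacity-feasible assignment to {F1, F2, F3} ships for at least 130.
Compare {F2, F3, F4}: its best feasible assignment gives total 496.
Compare {F1, F2, F4}: its best feasible assignment gives total 524.
Every other set of open sites that can feasibly serve all demand totals ≥ 496 even under its best assignment. Minimum: 485.

485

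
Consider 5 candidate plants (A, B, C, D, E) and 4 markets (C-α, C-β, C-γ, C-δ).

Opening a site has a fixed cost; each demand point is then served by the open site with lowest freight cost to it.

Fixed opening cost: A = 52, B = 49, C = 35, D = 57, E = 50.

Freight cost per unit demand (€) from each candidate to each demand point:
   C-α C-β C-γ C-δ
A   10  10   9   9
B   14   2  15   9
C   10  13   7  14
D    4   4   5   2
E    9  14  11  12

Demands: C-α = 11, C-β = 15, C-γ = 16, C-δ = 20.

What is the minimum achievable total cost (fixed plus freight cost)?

281

Open {D}: assign each demand point to its cheapest open site.
  C-α→D 11×4=44, C-β→D 15×4=60, C-γ→D 16×5=80, C-δ→D 20×2=40
  freight cost 224, fixed 57 → total 281.
Compare {B, D}: freight cost 194 + fixed 106 = 300.
Compare {C, D}: freight cost 224 + fixed 92 = 316.
Compare {D, E}: freight cost 224 + fixed 107 = 331.
All other subsets cost ≥ 300. Minimum total cost: 281.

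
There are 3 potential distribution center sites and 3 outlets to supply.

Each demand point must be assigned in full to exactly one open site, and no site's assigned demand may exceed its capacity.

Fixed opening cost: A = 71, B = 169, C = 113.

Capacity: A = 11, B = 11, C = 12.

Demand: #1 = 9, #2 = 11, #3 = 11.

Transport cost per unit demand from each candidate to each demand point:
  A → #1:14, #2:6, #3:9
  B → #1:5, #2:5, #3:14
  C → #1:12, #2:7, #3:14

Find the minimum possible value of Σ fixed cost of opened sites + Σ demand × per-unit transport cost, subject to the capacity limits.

574

Open {A, B, C}; cheapest assignment that respects the capacities:
  A (cap 11, load 11): #3 — cost 11×9 = 99
  B (cap 11, load 9): #1 — cost 9×5 = 45
  C (cap 12, load 11): #2 — cost 11×7 = 77
  Shipping 221, fixed 353 → total 574.
  Any other capacity-feasible assignment to {A, B, C} ships for at least 221.
Total demand is 31 and no other set of sites has combined capacity ≥ 31, so {A, B, C} is the only feasible choice of open sites. Minimum: 574.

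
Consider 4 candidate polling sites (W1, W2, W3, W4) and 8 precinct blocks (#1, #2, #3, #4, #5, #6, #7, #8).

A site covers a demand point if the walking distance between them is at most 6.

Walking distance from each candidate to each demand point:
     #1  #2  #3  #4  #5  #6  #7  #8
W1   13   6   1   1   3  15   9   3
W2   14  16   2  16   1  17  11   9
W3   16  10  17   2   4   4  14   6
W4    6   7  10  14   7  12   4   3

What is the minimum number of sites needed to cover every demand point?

Coverage sets (demand points within 6 of each site):
  W1: {#2, #3, #4, #5, #8}
  W2: {#3, #5}
  W3: {#4, #5, #6, #8}
  W4: {#1, #7, #8}
No 2 sites suffice: every size-2 union leaves at least one demand point uncovered.
But {W1, W3, W4} covers everything, so the minimum is 3.

3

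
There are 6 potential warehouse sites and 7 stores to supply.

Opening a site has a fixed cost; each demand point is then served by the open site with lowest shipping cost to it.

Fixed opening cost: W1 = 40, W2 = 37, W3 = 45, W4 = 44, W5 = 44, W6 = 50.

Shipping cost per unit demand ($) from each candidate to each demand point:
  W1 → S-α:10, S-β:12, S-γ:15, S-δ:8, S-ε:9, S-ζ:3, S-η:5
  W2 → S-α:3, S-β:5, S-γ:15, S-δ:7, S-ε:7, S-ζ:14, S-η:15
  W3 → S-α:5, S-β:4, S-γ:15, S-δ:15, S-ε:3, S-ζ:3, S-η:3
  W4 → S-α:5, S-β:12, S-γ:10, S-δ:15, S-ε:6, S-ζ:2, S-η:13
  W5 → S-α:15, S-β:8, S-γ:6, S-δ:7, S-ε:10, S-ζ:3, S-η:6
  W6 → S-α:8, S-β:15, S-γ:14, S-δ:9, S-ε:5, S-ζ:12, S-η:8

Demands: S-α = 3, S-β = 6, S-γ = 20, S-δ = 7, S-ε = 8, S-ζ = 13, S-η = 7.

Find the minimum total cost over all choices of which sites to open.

Open {W3, W5}: assign each demand point to its cheapest open site.
  S-α→W3 3×5=15, S-β→W3 6×4=24, S-γ→W5 20×6=120, S-δ→W5 7×7=49, S-ε→W3 8×3=24, S-ζ→W3 13×3=39, S-η→W3 7×3=21
  shipping cost 292, fixed 89 → total 381.
Compare {W2, W3, W5}: shipping cost 286 + fixed 126 = 412.
Compare {W3, W4, W5}: shipping cost 279 + fixed 133 = 412.
Compare {W1, W3, W5}: shipping cost 292 + fixed 129 = 421.
All other subsets cost ≥ 412. Minimum total cost: 381.

381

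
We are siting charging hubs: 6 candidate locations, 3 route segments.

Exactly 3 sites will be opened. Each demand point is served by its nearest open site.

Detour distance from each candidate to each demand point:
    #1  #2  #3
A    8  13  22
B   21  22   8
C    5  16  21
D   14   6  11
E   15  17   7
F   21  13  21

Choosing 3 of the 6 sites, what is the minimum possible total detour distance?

18

Open {C, D, E}.
  #1→C 5, #2→D 6, #3→E 7  ⇒ total 18.
Compare {B, C, D}: total 19.
Compare {A, D, E}: total 21.
No size-3 selection does better; minimum is 18.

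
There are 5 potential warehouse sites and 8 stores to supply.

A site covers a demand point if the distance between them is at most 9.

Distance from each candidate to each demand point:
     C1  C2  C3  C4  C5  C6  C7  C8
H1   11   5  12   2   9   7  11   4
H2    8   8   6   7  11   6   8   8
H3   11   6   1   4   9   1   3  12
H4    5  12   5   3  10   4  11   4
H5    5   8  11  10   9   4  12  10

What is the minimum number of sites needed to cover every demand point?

2

Coverage sets (demand points within 9 of each site):
  H1: {C2, C4, C5, C6, C8}
  H2: {C1, C2, C3, C4, C6, C7, C8}
  H3: {C2, C3, C4, C5, C6, C7}
  H4: {C1, C3, C4, C6, C8}
  H5: {C1, C2, C5, C6}
No single site covers all 8 demand points.
But {H1, H2} covers everything, so the minimum is 2.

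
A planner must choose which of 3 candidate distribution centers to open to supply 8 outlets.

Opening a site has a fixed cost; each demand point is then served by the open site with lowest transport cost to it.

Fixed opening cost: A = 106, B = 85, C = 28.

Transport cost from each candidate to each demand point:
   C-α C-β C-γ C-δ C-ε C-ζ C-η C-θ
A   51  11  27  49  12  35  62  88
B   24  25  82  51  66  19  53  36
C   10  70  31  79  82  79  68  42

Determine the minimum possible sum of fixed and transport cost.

Open {A, C}: assign each demand point to its cheapest open site.
  C-α→C 10, C-β→A 11, C-γ→A 27, C-δ→A 49, C-ε→A 12, C-ζ→A 35, C-η→A 62, C-θ→C 42
  transport cost 248, fixed 134 → total 382.
Compare {B, C}: transport cost 291 + fixed 113 = 404.
Compare {A, B}: transport cost 231 + fixed 191 = 422.
Compare {A, B, C}: transport cost 217 + fixed 219 = 436.
All other subsets cost ≥ 404. Minimum total cost: 382.

382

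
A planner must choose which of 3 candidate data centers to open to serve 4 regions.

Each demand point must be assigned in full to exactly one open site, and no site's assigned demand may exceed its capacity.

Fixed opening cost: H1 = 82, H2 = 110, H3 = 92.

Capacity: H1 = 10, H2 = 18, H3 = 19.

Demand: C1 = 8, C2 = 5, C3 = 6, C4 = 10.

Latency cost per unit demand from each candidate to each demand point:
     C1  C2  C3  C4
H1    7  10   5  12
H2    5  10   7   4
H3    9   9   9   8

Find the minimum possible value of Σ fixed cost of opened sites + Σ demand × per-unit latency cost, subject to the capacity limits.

381

Open {H2, H3}; cheapest assignment that respects the capacities:
  H2 (cap 18, load 18): C1, C4 — cost 8×5 + 10×4 = 80
  H3 (cap 19, load 11): C2, C3 — cost 5×9 + 6×9 = 99
  Shipping 179, fixed 202 → total 381.
  Any other capacity-feasible assignment to {H2, H3} ships for at least 179.
Compare {H1, H2, H3}: its best feasible assignment gives total 439.
Compare {H1, H3}: its best feasible assignment gives total 465.
Every other set of open sites that can feasibly serve all demand totals ≥ 439 even under its best assignment. Minimum: 381.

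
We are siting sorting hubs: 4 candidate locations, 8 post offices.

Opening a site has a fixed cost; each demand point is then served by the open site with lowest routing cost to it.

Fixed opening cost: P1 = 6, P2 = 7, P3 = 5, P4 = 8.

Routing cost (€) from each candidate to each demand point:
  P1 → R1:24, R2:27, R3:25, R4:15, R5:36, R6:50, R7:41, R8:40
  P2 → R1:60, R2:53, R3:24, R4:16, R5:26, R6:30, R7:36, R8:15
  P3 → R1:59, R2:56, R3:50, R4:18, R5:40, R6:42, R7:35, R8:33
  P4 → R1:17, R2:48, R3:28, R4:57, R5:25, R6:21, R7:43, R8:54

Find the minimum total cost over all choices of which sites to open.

201

Open {P1, P2, P4}: assign each demand point to its cheapest open site.
  R1→P4 17, R2→P1 27, R3→P2 24, R4→P1 15, R5→P4 25, R6→P4 21, R7→P2 36, R8→P2 15
  routing cost 180, fixed 21 → total 201.
Compare {P1, P2, P3, P4}: routing cost 179 + fixed 26 = 205.
Compare {P1, P2}: routing cost 197 + fixed 13 = 210.
Compare {P1, P2, P3}: routing cost 196 + fixed 18 = 214.
All other subsets cost ≥ 205. Minimum total cost: 201.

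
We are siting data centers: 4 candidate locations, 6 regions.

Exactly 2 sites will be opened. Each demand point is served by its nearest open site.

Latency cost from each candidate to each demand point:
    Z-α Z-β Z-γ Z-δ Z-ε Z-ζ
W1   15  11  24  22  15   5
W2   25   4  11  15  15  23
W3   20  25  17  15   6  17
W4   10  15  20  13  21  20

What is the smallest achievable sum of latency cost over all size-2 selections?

Open {W1, W2}.
  Z-α→W1 15, Z-β→W2 4, Z-γ→W2 11, Z-δ→W2 15, Z-ε→W1 15, Z-ζ→W1 5  ⇒ total 65.
Compare {W1, W3}: total 69.
Compare {W2, W3}: total 73.
No size-2 selection does better; minimum is 65.

65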